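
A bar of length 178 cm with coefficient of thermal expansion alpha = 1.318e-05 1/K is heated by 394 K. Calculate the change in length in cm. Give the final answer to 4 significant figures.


dL = L0 * alpha * dT
dL = 178 * 1.318e-05 * 394
dL = 0.9243 cm


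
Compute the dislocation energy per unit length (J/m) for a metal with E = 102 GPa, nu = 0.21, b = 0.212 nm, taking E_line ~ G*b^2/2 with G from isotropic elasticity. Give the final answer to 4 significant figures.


Step 1: G = E / (2*(1+nu))
G = 102 / (2*(1+0.21)) = 42.1488 GPa = 4.21488e+10 Pa
Step 2: E_line = G*b^2/2
b = 0.212 nm = 2.12e-10 m
E_line = 0.5 * 4.21488e+10 * (2.12e-10)^2 = 9.472e-10 J/m


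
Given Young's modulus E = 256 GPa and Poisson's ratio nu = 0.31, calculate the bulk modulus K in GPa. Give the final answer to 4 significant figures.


K = E / (3*(1-2*nu))
K = 256 / (3*(1-2*0.31))
K = 224.6 GPa


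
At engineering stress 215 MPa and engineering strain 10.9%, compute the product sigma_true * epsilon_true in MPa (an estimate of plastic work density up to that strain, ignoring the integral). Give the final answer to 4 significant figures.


sigma_true = sigma_eng * (1 + epsilon_eng)
sigma_true = 215 * (1 + 0.109) = 238.435 MPa
epsilon_true = ln(1 + epsilon_eng)
epsilon_true = ln(1 + 0.109) = 0.103459
sigma_true * epsilon_true = 238.435 * 0.103459 = 24.67 MPa


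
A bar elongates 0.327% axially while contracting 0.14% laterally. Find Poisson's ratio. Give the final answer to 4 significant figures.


nu = -epsilon_lat / epsilon_axial
Lateral strain is contraction (negative), so using magnitudes:
nu = 0.14 / 0.327
nu = 0.4281


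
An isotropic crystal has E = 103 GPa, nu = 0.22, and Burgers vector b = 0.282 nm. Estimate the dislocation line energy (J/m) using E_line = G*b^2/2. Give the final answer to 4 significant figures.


Step 1: G = E / (2*(1+nu))
G = 103 / (2*(1+0.22)) = 42.2131 GPa = 4.22131e+10 Pa
Step 2: E_line = G*b^2/2
b = 0.282 nm = 2.82e-10 m
E_line = 0.5 * 4.22131e+10 * (2.82e-10)^2 = 1.678e-09 J/m


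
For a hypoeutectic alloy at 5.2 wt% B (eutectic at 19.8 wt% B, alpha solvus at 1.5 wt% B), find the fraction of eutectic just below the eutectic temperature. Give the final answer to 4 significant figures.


f_primary = (C_e - C0) / (C_e - C_alpha_max)
f_primary = (19.8 - 5.2) / (19.8 - 1.5)
f_primary = 0.797814
f_eutectic = 1 - 0.797814 = 0.2022


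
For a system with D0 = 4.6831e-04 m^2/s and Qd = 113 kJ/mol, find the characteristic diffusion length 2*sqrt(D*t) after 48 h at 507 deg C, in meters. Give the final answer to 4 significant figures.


Step 1: D = D0 * exp(-Qd/(R*T))
T = 780.15 K
D = 4.6831e-04 * exp(-113e3 / (8.314 * 780.15)) = 1.27171e-11 m^2/s
Step 2: L = 2*sqrt(D*t)
t = 48 h = 172800 s
L = 2*sqrt(1.27171e-11 * 172800) = 2.965e-03 m


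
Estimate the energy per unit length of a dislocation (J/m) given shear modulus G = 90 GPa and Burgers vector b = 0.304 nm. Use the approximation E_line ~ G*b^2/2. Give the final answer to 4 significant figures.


E = G*b^2/2
b = 0.304 nm = 3.04e-10 m
G = 90 GPa = 9e+10 Pa
E = 0.5 * 9e+10 * (3.04e-10)^2
E = 4.159e-09 J/m


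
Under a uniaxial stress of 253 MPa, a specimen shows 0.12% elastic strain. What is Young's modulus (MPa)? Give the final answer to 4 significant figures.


E = sigma / epsilon
epsilon = 0.12% = 1.2e-03
E = 253 / 1.2e-03
E = 210800 MPa


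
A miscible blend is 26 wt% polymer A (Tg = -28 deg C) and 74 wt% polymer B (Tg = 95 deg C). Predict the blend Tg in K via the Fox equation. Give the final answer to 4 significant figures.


1/Tg = w1/Tg1 + w2/Tg2 (in Kelvin)
Tg1 = 245.15 K, Tg2 = 368.15 K
1/Tg = 0.26/245.15 + 0.74/368.15
Tg = 325.7 K


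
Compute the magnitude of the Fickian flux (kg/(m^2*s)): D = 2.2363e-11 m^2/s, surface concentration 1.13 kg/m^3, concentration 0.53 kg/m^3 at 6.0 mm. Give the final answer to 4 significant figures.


J = -D * (dC/dx) = D * (C1 - C2) / dx
J = 2.2363e-11 * (1.13 - 0.53) / 6e-03
J = 2.236e-09 kg/(m^2*s)


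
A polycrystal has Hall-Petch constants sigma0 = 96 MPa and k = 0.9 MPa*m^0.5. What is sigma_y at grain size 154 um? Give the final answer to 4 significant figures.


sigma_y = sigma0 + k / sqrt(d)
d = 154 um = 1.54e-04 m
sigma_y = 96 + 0.9 / sqrt(1.54e-04)
sigma_y = 168.5 MPa


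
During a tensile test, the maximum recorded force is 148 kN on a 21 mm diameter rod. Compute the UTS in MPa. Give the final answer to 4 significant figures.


A0 = pi*(d/2)^2 = pi*(21/2)^2 = 346.361 mm^2
UTS = F_max / A0 = 148*1000 / 346.361
UTS = 427.3 MPa


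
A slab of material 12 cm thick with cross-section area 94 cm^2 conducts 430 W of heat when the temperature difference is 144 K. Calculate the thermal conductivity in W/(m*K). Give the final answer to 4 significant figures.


k = Q*L / (A*dT)
L = 0.12 m, A = 9.4e-03 m^2
k = 430 * 0.12 / (9.4e-03 * 144)
k = 38.12 W/(m*K)


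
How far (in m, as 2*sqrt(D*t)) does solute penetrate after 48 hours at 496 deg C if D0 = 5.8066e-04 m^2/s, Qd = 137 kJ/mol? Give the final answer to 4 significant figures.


Step 1: D = D0 * exp(-Qd/(R*T))
T = 769.15 K
D = 5.8066e-04 * exp(-137e3 / (8.314 * 769.15)) = 2.88151e-13 m^2/s
Step 2: L = 2*sqrt(D*t)
t = 48 h = 172800 s
L = 2*sqrt(2.88151e-13 * 172800) = 4.463e-04 m


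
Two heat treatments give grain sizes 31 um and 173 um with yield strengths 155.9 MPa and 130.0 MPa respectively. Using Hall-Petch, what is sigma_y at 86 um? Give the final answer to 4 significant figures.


sigma_y = sigma0 + k / sqrt(d)
1/sqrt(d1) = 1/sqrt(3.1e-05) = 179.605;  1/sqrt(d2) = 76.0286
k = (sigma1 - sigma2) / (1/sqrt(d1) - 1/sqrt(d2)) = (155.9 - 130.0) / (179.605 - 76.0286) = 0.250056 MPa*m^0.5
sigma0 = sigma1 - k/sqrt(d1) = 155.9 - 0.250056*179.605 = 110.989 MPa
sigma_y(d3) = 110.989 + 0.250056 / sqrt(8.6e-05) = 138 MPa


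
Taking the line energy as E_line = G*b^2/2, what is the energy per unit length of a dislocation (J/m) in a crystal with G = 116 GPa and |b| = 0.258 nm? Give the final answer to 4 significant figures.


E = G*b^2/2
b = 0.258 nm = 2.58e-10 m
G = 116 GPa = 1.16e+11 Pa
E = 0.5 * 1.16e+11 * (2.58e-10)^2
E = 3.861e-09 J/m


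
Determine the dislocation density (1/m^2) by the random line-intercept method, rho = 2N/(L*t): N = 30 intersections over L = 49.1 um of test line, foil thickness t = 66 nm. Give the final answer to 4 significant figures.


rho = 2N / (L * t)
L = 49.1 um = 4.91e-05 m, t = 66 nm = 6.6e-08 m
rho = 2 * 30 / (4.91e-05 * 6.6e-08)
rho = 1.852e+13 1/m^2


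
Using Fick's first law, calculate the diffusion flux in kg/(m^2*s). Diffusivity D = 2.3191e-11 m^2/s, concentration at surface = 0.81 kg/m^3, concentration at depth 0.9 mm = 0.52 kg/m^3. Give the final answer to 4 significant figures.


J = -D * (dC/dx) = D * (C1 - C2) / dx
J = 2.3191e-11 * (0.81 - 0.52) / 9e-04
J = 7.473e-09 kg/(m^2*s)


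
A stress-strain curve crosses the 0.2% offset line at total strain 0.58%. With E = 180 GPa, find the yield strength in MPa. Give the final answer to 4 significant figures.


Offset strain = 0.002
Elastic strain at yield = total_strain - offset = 5.8e-03 - 0.002 = 3.8e-03
sigma_y = E * elastic_strain = 180000 * 3.8e-03
sigma_y = 684 MPa


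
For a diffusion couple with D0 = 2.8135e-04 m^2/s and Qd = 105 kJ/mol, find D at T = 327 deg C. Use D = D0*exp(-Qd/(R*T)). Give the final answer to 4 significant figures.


D = D0 * exp(-Qd / (R*T))
T = 600.15 K
D = 2.8135e-04 * exp(-105e3 / (8.314 * 600.15))
D = 2.042e-13 m^2/s


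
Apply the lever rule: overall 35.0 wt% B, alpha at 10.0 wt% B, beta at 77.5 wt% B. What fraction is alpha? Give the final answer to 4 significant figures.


f_alpha = (C_beta - C0) / (C_beta - C_alpha)
f_alpha = (77.5 - 35.0) / (77.5 - 10.0)
f_alpha = 0.6296


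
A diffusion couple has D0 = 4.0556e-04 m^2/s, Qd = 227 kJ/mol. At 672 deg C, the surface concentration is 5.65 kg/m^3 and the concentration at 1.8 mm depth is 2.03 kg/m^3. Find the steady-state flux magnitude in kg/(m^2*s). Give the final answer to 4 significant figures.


Step 1: D = D0 * exp(-Qd/(R*T))
T = 672 + 273.15 = 945.15 K
D = 4.0556e-04 * exp(-227e3 / (8.314 * 945.15)) = 1.15405e-16 m^2/s
Step 2: J = D * (C1 - C2) / dx
J = 1.15405e-16 * (5.65 - 2.03) / 1.8e-03
J = 2.321e-13 kg/(m^2*s)


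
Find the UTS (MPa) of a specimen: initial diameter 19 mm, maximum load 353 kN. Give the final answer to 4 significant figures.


A0 = pi*(d/2)^2 = pi*(19/2)^2 = 283.529 mm^2
UTS = F_max / A0 = 353*1000 / 283.529
UTS = 1245 MPa


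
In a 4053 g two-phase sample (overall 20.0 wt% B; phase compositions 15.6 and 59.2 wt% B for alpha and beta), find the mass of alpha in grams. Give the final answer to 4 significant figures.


f_alpha = (C_beta - C0) / (C_beta - C_alpha)
f_alpha = (59.2 - 20.0) / (59.2 - 15.6) = 0.899083
m_alpha = f_alpha * m_total = 0.899083 * 4053 = 3644 g


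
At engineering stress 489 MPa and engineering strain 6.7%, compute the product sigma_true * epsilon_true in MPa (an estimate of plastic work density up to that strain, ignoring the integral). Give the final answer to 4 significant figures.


sigma_true = sigma_eng * (1 + epsilon_eng)
sigma_true = 489 * (1 + 0.067) = 521.763 MPa
epsilon_true = ln(1 + epsilon_eng)
epsilon_true = ln(1 + 0.067) = 0.064851
sigma_true * epsilon_true = 521.763 * 0.064851 = 33.84 MPa


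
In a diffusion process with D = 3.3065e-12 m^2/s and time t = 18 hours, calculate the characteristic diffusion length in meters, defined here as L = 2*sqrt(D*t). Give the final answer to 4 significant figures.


t = 18 hr = 64800 s
Diffusion length = 2*sqrt(D*t)
= 2*sqrt(3.3065e-12 * 64800)
= 9.258e-04 m


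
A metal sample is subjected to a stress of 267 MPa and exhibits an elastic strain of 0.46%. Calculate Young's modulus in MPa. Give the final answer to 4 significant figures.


E = sigma / epsilon
epsilon = 0.46% = 4.6e-03
E = 267 / 4.6e-03
E = 58040 MPa


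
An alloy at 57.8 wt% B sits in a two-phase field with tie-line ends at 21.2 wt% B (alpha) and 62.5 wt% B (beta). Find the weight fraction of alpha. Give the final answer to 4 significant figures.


f_alpha = (C_beta - C0) / (C_beta - C_alpha)
f_alpha = (62.5 - 57.8) / (62.5 - 21.2)
f_alpha = 0.1138


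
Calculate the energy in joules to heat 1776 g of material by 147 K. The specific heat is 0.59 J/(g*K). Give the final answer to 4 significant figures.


Q = m * cp * dT
Q = 1776 * 0.59 * 147
Q = 154000 J


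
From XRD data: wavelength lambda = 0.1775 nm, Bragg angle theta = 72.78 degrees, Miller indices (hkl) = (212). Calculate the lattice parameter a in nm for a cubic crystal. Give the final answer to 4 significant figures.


d = lambda / (2*sin(theta))
d = 0.1775 / (2*sin(72.78 deg))
d = 0.0929149 nm
a = d * sqrt(h^2+k^2+l^2) = 0.0929149 * sqrt(9)
a = 0.2787 nm


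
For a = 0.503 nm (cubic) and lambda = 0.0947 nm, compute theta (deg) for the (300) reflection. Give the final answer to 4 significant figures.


d = a / sqrt(h^2+k^2+l^2)
d = 0.503 / sqrt(9) = 0.167667 nm
lambda = 2*d*sin(theta)  =>  sin(theta) = lambda / (2*d)
sin(theta) = 0.0947 / (2 * 0.167667) = 0.282406
theta = 16.4 deg


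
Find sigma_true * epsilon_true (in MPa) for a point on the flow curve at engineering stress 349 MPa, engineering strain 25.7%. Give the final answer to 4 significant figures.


sigma_true = sigma_eng * (1 + epsilon_eng)
sigma_true = 349 * (1 + 0.257) = 438.693 MPa
epsilon_true = ln(1 + epsilon_eng)
epsilon_true = ln(1 + 0.257) = 0.228728
sigma_true * epsilon_true = 438.693 * 0.228728 = 100.3 MPa


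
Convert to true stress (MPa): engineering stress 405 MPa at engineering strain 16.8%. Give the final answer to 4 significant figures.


sigma_true = sigma_eng * (1 + epsilon_eng)
sigma_true = 405 * (1 + 0.168)
sigma_true = 473 MPa


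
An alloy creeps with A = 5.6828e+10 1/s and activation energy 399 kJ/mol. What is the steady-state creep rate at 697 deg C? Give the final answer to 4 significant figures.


rate = A * exp(-Q / (R*T))
T = 697 + 273.15 = 970.15 K
rate = 5.6828e+10 * exp(-399e3 / (8.314 * 970.15))
rate = 1.866e-11 1/s


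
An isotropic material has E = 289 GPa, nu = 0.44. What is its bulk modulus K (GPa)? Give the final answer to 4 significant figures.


K = E / (3*(1-2*nu))
K = 289 / (3*(1-2*0.44))
K = 802.8 GPa


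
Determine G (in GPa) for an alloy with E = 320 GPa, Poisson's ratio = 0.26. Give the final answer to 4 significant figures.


G = E / (2*(1+nu))
G = 320 / (2*(1+0.26))
G = 127 GPa


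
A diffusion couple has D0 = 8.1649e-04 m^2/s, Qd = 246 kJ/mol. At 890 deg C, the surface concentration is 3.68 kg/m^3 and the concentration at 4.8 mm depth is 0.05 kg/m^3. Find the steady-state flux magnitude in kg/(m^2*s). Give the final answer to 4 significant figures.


Step 1: D = D0 * exp(-Qd/(R*T))
T = 890 + 273.15 = 1163.15 K
D = 8.1649e-04 * exp(-246e3 / (8.314 * 1163.15)) = 7.31484e-15 m^2/s
Step 2: J = D * (C1 - C2) / dx
J = 7.31484e-15 * (3.68 - 0.05) / 4.8e-03
J = 5.532e-12 kg/(m^2*s)


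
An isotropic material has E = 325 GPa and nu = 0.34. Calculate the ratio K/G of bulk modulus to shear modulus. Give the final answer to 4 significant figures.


G = E / (2*(1+nu))
G = 325 / (2*(1+0.34)) = 121.269 GPa
K = E / (3*(1-2*nu))
K = 325 / (3*(1-2*0.34)) = 338.542 GPa
K/G = 338.542 / 121.269 = 2.792


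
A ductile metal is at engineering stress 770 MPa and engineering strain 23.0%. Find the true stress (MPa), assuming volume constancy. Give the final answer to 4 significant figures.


sigma_true = sigma_eng * (1 + epsilon_eng)
sigma_true = 770 * (1 + 0.23)
sigma_true = 947.1 MPa


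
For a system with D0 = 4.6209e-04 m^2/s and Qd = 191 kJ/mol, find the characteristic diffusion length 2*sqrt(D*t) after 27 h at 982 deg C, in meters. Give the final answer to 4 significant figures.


Step 1: D = D0 * exp(-Qd/(R*T))
T = 1255.15 K
D = 4.6209e-04 * exp(-191e3 / (8.314 * 1255.15)) = 5.19679e-12 m^2/s
Step 2: L = 2*sqrt(D*t)
t = 27 h = 97200 s
L = 2*sqrt(5.19679e-12 * 97200) = 1.421e-03 m


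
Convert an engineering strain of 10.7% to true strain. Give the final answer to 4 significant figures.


epsilon_true = ln(1 + epsilon_eng)
epsilon_true = ln(1 + 0.107)
epsilon_true = 0.1017


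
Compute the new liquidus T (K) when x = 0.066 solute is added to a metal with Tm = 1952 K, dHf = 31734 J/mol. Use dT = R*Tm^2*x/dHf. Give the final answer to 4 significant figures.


dT = R*Tm^2*x / dHf
dT = 8.314 * 1952^2 * 0.066 / 31734
dT = 65.8853 K
T_new = 1952 - 65.8853 = 1886 K


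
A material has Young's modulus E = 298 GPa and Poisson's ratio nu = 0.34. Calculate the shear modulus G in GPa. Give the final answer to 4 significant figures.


G = E / (2*(1+nu))
G = 298 / (2*(1+0.34))
G = 111.2 GPa


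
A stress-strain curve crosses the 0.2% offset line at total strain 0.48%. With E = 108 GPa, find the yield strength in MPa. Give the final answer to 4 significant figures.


Offset strain = 0.002
Elastic strain at yield = total_strain - offset = 4.8e-03 - 0.002 = 2.8e-03
sigma_y = E * elastic_strain = 108000 * 2.8e-03
sigma_y = 302.4 MPa


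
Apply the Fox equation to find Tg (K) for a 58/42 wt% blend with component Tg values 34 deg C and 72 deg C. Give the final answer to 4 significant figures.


1/Tg = w1/Tg1 + w2/Tg2 (in Kelvin)
Tg1 = 307.15 K, Tg2 = 345.15 K
1/Tg = 0.58/307.15 + 0.42/345.15
Tg = 322 K


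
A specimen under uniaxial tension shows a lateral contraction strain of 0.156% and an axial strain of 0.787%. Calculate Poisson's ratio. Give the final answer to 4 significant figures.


nu = -epsilon_lat / epsilon_axial
Lateral strain is contraction (negative), so using magnitudes:
nu = 0.156 / 0.787
nu = 0.1982


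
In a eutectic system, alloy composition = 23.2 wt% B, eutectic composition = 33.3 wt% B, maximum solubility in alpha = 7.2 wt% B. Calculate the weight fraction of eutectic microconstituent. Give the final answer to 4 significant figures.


f_primary = (C_e - C0) / (C_e - C_alpha_max)
f_primary = (33.3 - 23.2) / (33.3 - 7.2)
f_primary = 0.386973
f_eutectic = 1 - 0.386973 = 0.613


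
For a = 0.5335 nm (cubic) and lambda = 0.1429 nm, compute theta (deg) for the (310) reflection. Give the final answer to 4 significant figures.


d = a / sqrt(h^2+k^2+l^2)
d = 0.5335 / sqrt(10) = 0.168708 nm
lambda = 2*d*sin(theta)  =>  sin(theta) = lambda / (2*d)
sin(theta) = 0.1429 / (2 * 0.168708) = 0.423514
theta = 25.06 deg


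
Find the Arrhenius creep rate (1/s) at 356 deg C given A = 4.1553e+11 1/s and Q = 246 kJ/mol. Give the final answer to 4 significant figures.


rate = A * exp(-Q / (R*T))
T = 356 + 273.15 = 629.15 K
rate = 4.1553e+11 * exp(-246e3 / (8.314 * 629.15))
rate = 1.563e-09 1/s


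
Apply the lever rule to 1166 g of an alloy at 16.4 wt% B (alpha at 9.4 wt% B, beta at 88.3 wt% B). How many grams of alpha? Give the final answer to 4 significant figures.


f_alpha = (C_beta - C0) / (C_beta - C_alpha)
f_alpha = (88.3 - 16.4) / (88.3 - 9.4) = 0.91128
m_alpha = f_alpha * m_total = 0.91128 * 1166 = 1063 g


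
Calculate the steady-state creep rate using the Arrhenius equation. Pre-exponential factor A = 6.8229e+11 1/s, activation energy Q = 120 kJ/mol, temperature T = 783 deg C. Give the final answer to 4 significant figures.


rate = A * exp(-Q / (R*T))
T = 783 + 273.15 = 1056.15 K
rate = 6.8229e+11 * exp(-120e3 / (8.314 * 1056.15))
rate = 792200 1/s


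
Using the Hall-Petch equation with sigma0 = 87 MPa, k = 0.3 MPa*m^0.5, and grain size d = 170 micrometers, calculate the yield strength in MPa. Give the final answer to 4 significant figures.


sigma_y = sigma0 + k / sqrt(d)
d = 170 um = 1.7e-04 m
sigma_y = 87 + 0.3 / sqrt(1.7e-04)
sigma_y = 110 MPa


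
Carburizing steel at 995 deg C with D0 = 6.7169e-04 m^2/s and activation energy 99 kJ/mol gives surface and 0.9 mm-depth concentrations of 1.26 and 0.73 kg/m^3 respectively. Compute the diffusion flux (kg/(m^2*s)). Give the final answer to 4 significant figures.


Step 1: D = D0 * exp(-Qd/(R*T))
T = 995 + 273.15 = 1268.15 K
D = 6.7169e-04 * exp(-99e3 / (8.314 * 1268.15)) = 5.61368e-08 m^2/s
Step 2: J = D * (C1 - C2) / dx
J = 5.61368e-08 * (1.26 - 0.73) / 9e-04
J = 3.306e-05 kg/(m^2*s)


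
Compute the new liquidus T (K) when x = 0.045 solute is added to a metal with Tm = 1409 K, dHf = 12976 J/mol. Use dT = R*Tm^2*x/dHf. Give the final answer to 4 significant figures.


dT = R*Tm^2*x / dHf
dT = 8.314 * 1409^2 * 0.045 / 12976
dT = 57.2405 K
T_new = 1409 - 57.2405 = 1352 K


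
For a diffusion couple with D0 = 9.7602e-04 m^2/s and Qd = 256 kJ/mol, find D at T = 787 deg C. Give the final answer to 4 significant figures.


D = D0 * exp(-Qd / (R*T))
T = 1060.15 K
D = 9.7602e-04 * exp(-256e3 / (8.314 * 1060.15))
D = 2.375e-16 m^2/s


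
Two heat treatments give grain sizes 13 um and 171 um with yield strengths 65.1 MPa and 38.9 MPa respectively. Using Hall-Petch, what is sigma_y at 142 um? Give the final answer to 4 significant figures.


sigma_y = sigma0 + k / sqrt(d)
1/sqrt(d1) = 1/sqrt(1.3e-05) = 277.35;  1/sqrt(d2) = 76.4719
k = (sigma1 - sigma2) / (1/sqrt(d1) - 1/sqrt(d2)) = (65.1 - 38.9) / (277.35 - 76.4719) = 0.130427 MPa*m^0.5
sigma0 = sigma1 - k/sqrt(d1) = 65.1 - 0.130427*277.35 = 28.926 MPa
sigma_y(d3) = 28.926 + 0.130427 / sqrt(1.42e-04) = 39.87 MPa


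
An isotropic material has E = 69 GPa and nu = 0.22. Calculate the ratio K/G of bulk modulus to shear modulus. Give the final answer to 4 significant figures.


G = E / (2*(1+nu))
G = 69 / (2*(1+0.22)) = 28.2787 GPa
K = E / (3*(1-2*nu))
K = 69 / (3*(1-2*0.22)) = 41.0714 GPa
K/G = 41.0714 / 28.2787 = 1.452


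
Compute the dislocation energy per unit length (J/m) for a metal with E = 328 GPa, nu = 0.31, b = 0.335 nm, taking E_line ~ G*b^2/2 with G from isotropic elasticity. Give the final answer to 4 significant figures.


Step 1: G = E / (2*(1+nu))
G = 328 / (2*(1+0.31)) = 125.191 GPa = 1.25191e+11 Pa
Step 2: E_line = G*b^2/2
b = 0.335 nm = 3.35e-10 m
E_line = 0.5 * 1.25191e+11 * (3.35e-10)^2 = 7.025e-09 J/m


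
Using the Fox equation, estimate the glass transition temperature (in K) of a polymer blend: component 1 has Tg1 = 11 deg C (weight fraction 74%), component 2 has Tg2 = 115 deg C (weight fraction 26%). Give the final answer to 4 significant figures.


1/Tg = w1/Tg1 + w2/Tg2 (in Kelvin)
Tg1 = 284.15 K, Tg2 = 388.15 K
1/Tg = 0.74/284.15 + 0.26/388.15
Tg = 305.4 K


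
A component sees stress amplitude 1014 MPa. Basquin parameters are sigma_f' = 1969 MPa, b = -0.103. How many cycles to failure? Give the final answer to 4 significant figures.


sigma_a = sigma_f' * (2*Nf)^b
2*Nf = (sigma_a / sigma_f')^(1/b)
2*Nf = (1014 / 1969)^(1/-0.103)
2*Nf = 628.252
Nf = 314.1 cycles


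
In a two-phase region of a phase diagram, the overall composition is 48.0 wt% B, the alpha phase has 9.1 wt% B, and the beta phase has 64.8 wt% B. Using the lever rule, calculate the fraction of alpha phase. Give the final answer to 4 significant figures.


f_alpha = (C_beta - C0) / (C_beta - C_alpha)
f_alpha = (64.8 - 48.0) / (64.8 - 9.1)
f_alpha = 0.3016


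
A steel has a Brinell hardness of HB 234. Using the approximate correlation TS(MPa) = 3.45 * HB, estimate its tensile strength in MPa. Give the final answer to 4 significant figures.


TS (MPa) = 3.45 * HB
TS = 3.45 * 234
TS = 807.3 MPa


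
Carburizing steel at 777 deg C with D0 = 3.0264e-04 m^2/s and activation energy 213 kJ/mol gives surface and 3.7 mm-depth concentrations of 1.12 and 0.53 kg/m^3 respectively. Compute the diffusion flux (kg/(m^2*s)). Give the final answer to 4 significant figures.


Step 1: D = D0 * exp(-Qd/(R*T))
T = 777 + 273.15 = 1050.15 K
D = 3.0264e-04 * exp(-213e3 / (8.314 * 1050.15)) = 7.68931e-15 m^2/s
Step 2: J = D * (C1 - C2) / dx
J = 7.68931e-15 * (1.12 - 0.53) / 3.7e-03
J = 1.226e-12 kg/(m^2*s)


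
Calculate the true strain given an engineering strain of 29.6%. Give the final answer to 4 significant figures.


epsilon_true = ln(1 + epsilon_eng)
epsilon_true = ln(1 + 0.296)
epsilon_true = 0.2593


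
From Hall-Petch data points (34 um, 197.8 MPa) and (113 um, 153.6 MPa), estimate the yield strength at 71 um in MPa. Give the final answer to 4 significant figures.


sigma_y = sigma0 + k / sqrt(d)
1/sqrt(d1) = 1/sqrt(3.4e-05) = 171.499;  1/sqrt(d2) = 94.0721
k = (sigma1 - sigma2) / (1/sqrt(d1) - 1/sqrt(d2)) = (197.8 - 153.6) / (171.499 - 94.0721) = 0.570864 MPa*m^0.5
sigma0 = sigma1 - k/sqrt(d1) = 197.8 - 0.570864*171.499 = 99.8976 MPa
sigma_y(d3) = 99.8976 + 0.570864 / sqrt(7.1e-05) = 167.6 MPa


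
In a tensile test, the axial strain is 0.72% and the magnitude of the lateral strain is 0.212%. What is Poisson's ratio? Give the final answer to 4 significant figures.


nu = -epsilon_lat / epsilon_axial
Lateral strain is contraction (negative), so using magnitudes:
nu = 0.212 / 0.72
nu = 0.2944


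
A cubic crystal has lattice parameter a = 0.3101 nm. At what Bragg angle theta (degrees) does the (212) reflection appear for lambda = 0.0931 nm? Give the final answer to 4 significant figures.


d = a / sqrt(h^2+k^2+l^2)
d = 0.3101 / sqrt(9) = 0.103367 nm
lambda = 2*d*sin(theta)  =>  sin(theta) = lambda / (2*d)
sin(theta) = 0.0931 / (2 * 0.103367) = 0.450339
theta = 26.77 deg


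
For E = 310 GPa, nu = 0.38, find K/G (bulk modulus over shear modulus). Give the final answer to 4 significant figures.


G = E / (2*(1+nu))
G = 310 / (2*(1+0.38)) = 112.319 GPa
K = E / (3*(1-2*nu))
K = 310 / (3*(1-2*0.38)) = 430.556 GPa
K/G = 430.556 / 112.319 = 3.833


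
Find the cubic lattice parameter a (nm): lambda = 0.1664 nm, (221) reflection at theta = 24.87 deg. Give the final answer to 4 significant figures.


d = lambda / (2*sin(theta))
d = 0.1664 / (2*sin(24.87 deg))
d = 0.197831 nm
a = d * sqrt(h^2+k^2+l^2) = 0.197831 * sqrt(9)
a = 0.5935 nm


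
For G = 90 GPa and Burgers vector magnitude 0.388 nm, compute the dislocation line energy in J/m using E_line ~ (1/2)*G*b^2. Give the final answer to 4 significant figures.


E = G*b^2/2
b = 0.388 nm = 3.88e-10 m
G = 90 GPa = 9e+10 Pa
E = 0.5 * 9e+10 * (3.88e-10)^2
E = 6.774e-09 J/m


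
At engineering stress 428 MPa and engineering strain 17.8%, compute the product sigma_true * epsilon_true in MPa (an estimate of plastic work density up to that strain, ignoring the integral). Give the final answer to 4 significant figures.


sigma_true = sigma_eng * (1 + epsilon_eng)
sigma_true = 428 * (1 + 0.178) = 504.184 MPa
epsilon_true = ln(1 + epsilon_eng)
epsilon_true = ln(1 + 0.178) = 0.163818
sigma_true * epsilon_true = 504.184 * 0.163818 = 82.59 MPa


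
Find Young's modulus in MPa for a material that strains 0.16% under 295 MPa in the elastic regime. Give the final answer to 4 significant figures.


E = sigma / epsilon
epsilon = 0.16% = 1.6e-03
E = 295 / 1.6e-03
E = 184400 MPa


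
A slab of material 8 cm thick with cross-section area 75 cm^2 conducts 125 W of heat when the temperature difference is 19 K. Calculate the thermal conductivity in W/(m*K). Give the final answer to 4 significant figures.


k = Q*L / (A*dT)
L = 0.08 m, A = 7.5e-03 m^2
k = 125 * 0.08 / (7.5e-03 * 19)
k = 70.18 W/(m*K)


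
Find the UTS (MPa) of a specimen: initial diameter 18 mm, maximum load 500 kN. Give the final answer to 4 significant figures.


A0 = pi*(d/2)^2 = pi*(18/2)^2 = 254.469 mm^2
UTS = F_max / A0 = 500*1000 / 254.469
UTS = 1965 MPa


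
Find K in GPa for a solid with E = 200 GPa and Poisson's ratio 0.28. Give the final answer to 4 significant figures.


K = E / (3*(1-2*nu))
K = 200 / (3*(1-2*0.28))
K = 151.5 GPa


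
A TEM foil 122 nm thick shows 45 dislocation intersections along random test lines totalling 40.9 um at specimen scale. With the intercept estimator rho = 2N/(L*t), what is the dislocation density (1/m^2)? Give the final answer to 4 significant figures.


rho = 2N / (L * t)
L = 40.9 um = 4.09e-05 m, t = 122 nm = 1.22e-07 m
rho = 2 * 45 / (4.09e-05 * 1.22e-07)
rho = 1.804e+13 1/m^2


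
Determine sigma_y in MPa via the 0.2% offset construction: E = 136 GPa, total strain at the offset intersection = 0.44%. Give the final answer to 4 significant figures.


Offset strain = 0.002
Elastic strain at yield = total_strain - offset = 4.4e-03 - 0.002 = 2.4e-03
sigma_y = E * elastic_strain = 136000 * 2.4e-03
sigma_y = 326.4 MPa


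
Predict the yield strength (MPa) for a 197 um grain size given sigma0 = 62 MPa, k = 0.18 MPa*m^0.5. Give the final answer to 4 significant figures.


sigma_y = sigma0 + k / sqrt(d)
d = 197 um = 1.97e-04 m
sigma_y = 62 + 0.18 / sqrt(1.97e-04)
sigma_y = 74.82 MPa


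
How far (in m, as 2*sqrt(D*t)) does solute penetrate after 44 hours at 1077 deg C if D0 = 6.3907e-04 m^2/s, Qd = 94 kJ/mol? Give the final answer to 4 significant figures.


Step 1: D = D0 * exp(-Qd/(R*T))
T = 1350.15 K
D = 6.3907e-04 * exp(-94e3 / (8.314 * 1350.15)) = 1.47483e-07 m^2/s
Step 2: L = 2*sqrt(D*t)
t = 44 h = 158400 s
L = 2*sqrt(1.47483e-07 * 158400) = 0.3057 m


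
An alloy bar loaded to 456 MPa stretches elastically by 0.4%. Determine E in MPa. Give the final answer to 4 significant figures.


E = sigma / epsilon
epsilon = 0.4% = 4e-03
E = 456 / 4e-03
E = 114000 MPa


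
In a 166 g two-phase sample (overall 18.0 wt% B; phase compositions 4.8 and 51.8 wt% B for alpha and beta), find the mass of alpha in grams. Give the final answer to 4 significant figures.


f_alpha = (C_beta - C0) / (C_beta - C_alpha)
f_alpha = (51.8 - 18.0) / (51.8 - 4.8) = 0.719149
m_alpha = f_alpha * m_total = 0.719149 * 166 = 119.4 g


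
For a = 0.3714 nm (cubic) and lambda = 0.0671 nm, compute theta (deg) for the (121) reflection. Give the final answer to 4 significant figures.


d = a / sqrt(h^2+k^2+l^2)
d = 0.3714 / sqrt(6) = 0.151623 nm
lambda = 2*d*sin(theta)  =>  sin(theta) = lambda / (2*d)
sin(theta) = 0.0671 / (2 * 0.151623) = 0.221272
theta = 12.78 deg


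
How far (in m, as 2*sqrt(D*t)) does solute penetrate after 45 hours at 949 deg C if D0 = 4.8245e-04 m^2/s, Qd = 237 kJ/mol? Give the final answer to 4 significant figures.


Step 1: D = D0 * exp(-Qd/(R*T))
T = 1222.15 K
D = 4.8245e-04 * exp(-237e3 / (8.314 * 1222.15)) = 3.57863e-14 m^2/s
Step 2: L = 2*sqrt(D*t)
t = 45 h = 162000 s
L = 2*sqrt(3.57863e-14 * 162000) = 1.523e-04 m


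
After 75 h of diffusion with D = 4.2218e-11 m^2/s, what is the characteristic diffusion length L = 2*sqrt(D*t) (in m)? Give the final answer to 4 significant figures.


t = 75 hr = 270000 s
Diffusion length = 2*sqrt(D*t)
= 2*sqrt(4.2218e-11 * 270000)
= 6.752e-03 m


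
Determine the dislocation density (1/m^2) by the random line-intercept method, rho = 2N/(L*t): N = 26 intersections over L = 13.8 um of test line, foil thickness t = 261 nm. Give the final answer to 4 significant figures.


rho = 2N / (L * t)
L = 13.8 um = 1.38e-05 m, t = 261 nm = 2.61e-07 m
rho = 2 * 26 / (1.38e-05 * 2.61e-07)
rho = 1.444e+13 1/m^2


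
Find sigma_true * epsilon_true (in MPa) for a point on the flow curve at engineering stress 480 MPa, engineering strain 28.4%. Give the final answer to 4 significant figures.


sigma_true = sigma_eng * (1 + epsilon_eng)
sigma_true = 480 * (1 + 0.284) = 616.32 MPa
epsilon_true = ln(1 + epsilon_eng)
epsilon_true = ln(1 + 0.284) = 0.24998
sigma_true * epsilon_true = 616.32 * 0.24998 = 154.1 MPa


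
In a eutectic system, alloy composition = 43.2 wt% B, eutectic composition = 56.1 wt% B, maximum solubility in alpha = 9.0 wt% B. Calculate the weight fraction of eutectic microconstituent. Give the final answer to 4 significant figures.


f_primary = (C_e - C0) / (C_e - C_alpha_max)
f_primary = (56.1 - 43.2) / (56.1 - 9.0)
f_primary = 0.273885
f_eutectic = 1 - 0.273885 = 0.7261


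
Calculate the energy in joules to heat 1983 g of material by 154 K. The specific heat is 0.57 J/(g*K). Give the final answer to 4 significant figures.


Q = m * cp * dT
Q = 1983 * 0.57 * 154
Q = 174100 J


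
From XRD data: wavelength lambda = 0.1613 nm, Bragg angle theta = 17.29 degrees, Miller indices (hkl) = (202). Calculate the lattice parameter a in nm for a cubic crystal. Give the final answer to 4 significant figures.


d = lambda / (2*sin(theta))
d = 0.1613 / (2*sin(17.29 deg))
d = 0.271359 nm
a = d * sqrt(h^2+k^2+l^2) = 0.271359 * sqrt(8)
a = 0.7675 nm


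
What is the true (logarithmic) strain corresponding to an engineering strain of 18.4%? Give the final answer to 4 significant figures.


epsilon_true = ln(1 + epsilon_eng)
epsilon_true = ln(1 + 0.184)
epsilon_true = 0.1689


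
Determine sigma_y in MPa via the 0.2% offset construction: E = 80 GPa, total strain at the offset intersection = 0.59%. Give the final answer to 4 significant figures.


Offset strain = 0.002
Elastic strain at yield = total_strain - offset = 5.9e-03 - 0.002 = 3.9e-03
sigma_y = E * elastic_strain = 80000 * 3.9e-03
sigma_y = 312 MPa


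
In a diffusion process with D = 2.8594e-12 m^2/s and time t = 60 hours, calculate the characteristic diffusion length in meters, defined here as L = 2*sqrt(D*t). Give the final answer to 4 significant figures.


t = 60 hr = 216000 s
Diffusion length = 2*sqrt(D*t)
= 2*sqrt(2.8594e-12 * 216000)
= 1.572e-03 m


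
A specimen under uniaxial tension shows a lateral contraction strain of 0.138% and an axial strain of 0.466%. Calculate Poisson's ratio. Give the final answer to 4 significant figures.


nu = -epsilon_lat / epsilon_axial
Lateral strain is contraction (negative), so using magnitudes:
nu = 0.138 / 0.466
nu = 0.2961


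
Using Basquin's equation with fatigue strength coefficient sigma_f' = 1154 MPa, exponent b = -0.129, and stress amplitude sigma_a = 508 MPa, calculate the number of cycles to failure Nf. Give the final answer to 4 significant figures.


sigma_a = sigma_f' * (2*Nf)^b
2*Nf = (sigma_a / sigma_f')^(1/b)
2*Nf = (508 / 1154)^(1/-0.129)
2*Nf = 578.551
Nf = 289.3 cycles


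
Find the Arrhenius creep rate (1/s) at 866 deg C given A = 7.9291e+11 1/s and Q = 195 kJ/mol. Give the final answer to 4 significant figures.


rate = A * exp(-Q / (R*T))
T = 866 + 273.15 = 1139.15 K
rate = 7.9291e+11 * exp(-195e3 / (8.314 * 1139.15))
rate = 906.5 1/s


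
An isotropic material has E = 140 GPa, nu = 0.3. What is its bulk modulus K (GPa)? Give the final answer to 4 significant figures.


K = E / (3*(1-2*nu))
K = 140 / (3*(1-2*0.3))
K = 116.7 GPa


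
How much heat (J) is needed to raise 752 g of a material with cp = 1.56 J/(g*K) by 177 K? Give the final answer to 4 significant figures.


Q = m * cp * dT
Q = 752 * 1.56 * 177
Q = 207600 J


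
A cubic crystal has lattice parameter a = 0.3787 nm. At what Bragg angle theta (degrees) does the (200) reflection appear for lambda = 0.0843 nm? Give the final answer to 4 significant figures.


d = a / sqrt(h^2+k^2+l^2)
d = 0.3787 / sqrt(4) = 0.18935 nm
lambda = 2*d*sin(theta)  =>  sin(theta) = lambda / (2*d)
sin(theta) = 0.0843 / (2 * 0.18935) = 0.222604
theta = 12.86 deg


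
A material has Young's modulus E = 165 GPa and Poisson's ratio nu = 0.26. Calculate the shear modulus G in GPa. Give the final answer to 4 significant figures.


G = E / (2*(1+nu))
G = 165 / (2*(1+0.26))
G = 65.48 GPa


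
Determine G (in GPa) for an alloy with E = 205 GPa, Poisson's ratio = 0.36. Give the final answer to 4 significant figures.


G = E / (2*(1+nu))
G = 205 / (2*(1+0.36))
G = 75.37 GPa


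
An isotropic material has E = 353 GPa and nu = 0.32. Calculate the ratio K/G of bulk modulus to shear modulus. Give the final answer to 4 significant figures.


G = E / (2*(1+nu))
G = 353 / (2*(1+0.32)) = 133.712 GPa
K = E / (3*(1-2*nu))
K = 353 / (3*(1-2*0.32)) = 326.852 GPa
K/G = 326.852 / 133.712 = 2.444


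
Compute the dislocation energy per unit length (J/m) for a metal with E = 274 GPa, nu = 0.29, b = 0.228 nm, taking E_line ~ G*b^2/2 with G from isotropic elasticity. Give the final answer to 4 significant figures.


Step 1: G = E / (2*(1+nu))
G = 274 / (2*(1+0.29)) = 106.202 GPa = 1.06202e+11 Pa
Step 2: E_line = G*b^2/2
b = 0.228 nm = 2.28e-10 m
E_line = 0.5 * 1.06202e+11 * (2.28e-10)^2 = 2.76e-09 J/m


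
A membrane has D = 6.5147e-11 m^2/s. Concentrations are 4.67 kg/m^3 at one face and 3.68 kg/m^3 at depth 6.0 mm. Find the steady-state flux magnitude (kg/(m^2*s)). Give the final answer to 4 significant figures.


J = -D * (dC/dx) = D * (C1 - C2) / dx
J = 6.5147e-11 * (4.67 - 3.68) / 6e-03
J = 1.075e-08 kg/(m^2*s)


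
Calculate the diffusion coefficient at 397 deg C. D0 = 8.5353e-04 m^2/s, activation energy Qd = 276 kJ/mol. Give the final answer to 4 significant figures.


D = D0 * exp(-Qd / (R*T))
T = 670.15 K
D = 8.5353e-04 * exp(-276e3 / (8.314 * 670.15))
D = 2.616e-25 m^2/s


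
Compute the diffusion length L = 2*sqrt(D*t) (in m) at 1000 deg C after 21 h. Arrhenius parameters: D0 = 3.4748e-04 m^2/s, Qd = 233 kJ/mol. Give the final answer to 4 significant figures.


Step 1: D = D0 * exp(-Qd/(R*T))
T = 1273.15 K
D = 3.4748e-04 * exp(-233e3 / (8.314 * 1273.15)) = 9.57391e-14 m^2/s
Step 2: L = 2*sqrt(D*t)
t = 21 h = 75600 s
L = 2*sqrt(9.57391e-14 * 75600) = 1.702e-04 m


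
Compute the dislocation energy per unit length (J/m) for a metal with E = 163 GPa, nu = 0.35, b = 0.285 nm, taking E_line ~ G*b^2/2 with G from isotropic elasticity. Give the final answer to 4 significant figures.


Step 1: G = E / (2*(1+nu))
G = 163 / (2*(1+0.35)) = 60.3704 GPa = 6.03704e+10 Pa
Step 2: E_line = G*b^2/2
b = 0.285 nm = 2.85e-10 m
E_line = 0.5 * 6.03704e+10 * (2.85e-10)^2 = 2.452e-09 J/m


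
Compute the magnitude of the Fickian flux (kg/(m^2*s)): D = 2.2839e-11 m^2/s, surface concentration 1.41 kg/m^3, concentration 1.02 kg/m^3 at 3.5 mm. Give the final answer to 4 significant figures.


J = -D * (dC/dx) = D * (C1 - C2) / dx
J = 2.2839e-11 * (1.41 - 1.02) / 3.5e-03
J = 2.545e-09 kg/(m^2*s)


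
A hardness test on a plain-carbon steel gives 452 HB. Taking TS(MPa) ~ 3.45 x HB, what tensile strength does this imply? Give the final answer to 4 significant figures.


TS (MPa) = 3.45 * HB
TS = 3.45 * 452
TS = 1559 MPa


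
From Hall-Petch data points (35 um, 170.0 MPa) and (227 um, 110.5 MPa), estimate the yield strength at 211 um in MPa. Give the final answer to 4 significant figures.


sigma_y = sigma0 + k / sqrt(d)
1/sqrt(d1) = 1/sqrt(3.5e-05) = 169.031;  1/sqrt(d2) = 66.3723
k = (sigma1 - sigma2) / (1/sqrt(d1) - 1/sqrt(d2)) = (170.0 - 110.5) / (169.031 - 66.3723) = 0.579591 MPa*m^0.5
sigma0 = sigma1 - k/sqrt(d1) = 170.0 - 0.579591*169.031 = 72.0312 MPa
sigma_y(d3) = 72.0312 + 0.579591 / sqrt(2.11e-04) = 111.9 MPa


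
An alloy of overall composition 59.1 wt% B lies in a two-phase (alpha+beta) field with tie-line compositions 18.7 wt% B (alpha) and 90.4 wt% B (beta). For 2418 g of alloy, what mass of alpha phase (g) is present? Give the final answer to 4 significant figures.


f_alpha = (C_beta - C0) / (C_beta - C_alpha)
f_alpha = (90.4 - 59.1) / (90.4 - 18.7) = 0.436541
m_alpha = f_alpha * m_total = 0.436541 * 2418 = 1056 g


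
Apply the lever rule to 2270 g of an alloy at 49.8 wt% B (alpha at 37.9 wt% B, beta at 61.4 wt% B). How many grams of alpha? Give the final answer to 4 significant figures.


f_alpha = (C_beta - C0) / (C_beta - C_alpha)
f_alpha = (61.4 - 49.8) / (61.4 - 37.9) = 0.493617
m_alpha = f_alpha * m_total = 0.493617 * 2270 = 1121 g


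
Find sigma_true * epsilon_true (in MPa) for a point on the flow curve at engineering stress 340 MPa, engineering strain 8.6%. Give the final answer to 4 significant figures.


sigma_true = sigma_eng * (1 + epsilon_eng)
sigma_true = 340 * (1 + 0.086) = 369.24 MPa
epsilon_true = ln(1 + epsilon_eng)
epsilon_true = ln(1 + 0.086) = 0.0825012
sigma_true * epsilon_true = 369.24 * 0.0825012 = 30.46 MPa


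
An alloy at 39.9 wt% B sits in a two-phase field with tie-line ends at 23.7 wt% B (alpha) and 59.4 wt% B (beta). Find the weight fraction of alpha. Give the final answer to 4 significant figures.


f_alpha = (C_beta - C0) / (C_beta - C_alpha)
f_alpha = (59.4 - 39.9) / (59.4 - 23.7)
f_alpha = 0.5462


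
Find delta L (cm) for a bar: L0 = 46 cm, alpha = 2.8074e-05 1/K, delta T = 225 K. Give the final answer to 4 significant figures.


dL = L0 * alpha * dT
dL = 46 * 2.8074e-05 * 225
dL = 0.2906 cm


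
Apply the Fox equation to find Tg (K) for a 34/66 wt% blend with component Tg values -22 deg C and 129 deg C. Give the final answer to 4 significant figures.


1/Tg = w1/Tg1 + w2/Tg2 (in Kelvin)
Tg1 = 251.15 K, Tg2 = 402.15 K
1/Tg = 0.34/251.15 + 0.66/402.15
Tg = 333.9 K


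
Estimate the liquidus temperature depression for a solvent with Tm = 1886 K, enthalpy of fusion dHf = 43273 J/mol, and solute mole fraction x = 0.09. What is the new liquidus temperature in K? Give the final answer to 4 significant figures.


dT = R*Tm^2*x / dHf
dT = 8.314 * 1886^2 * 0.09 / 43273
dT = 61.5062 K
T_new = 1886 - 61.5062 = 1824 K


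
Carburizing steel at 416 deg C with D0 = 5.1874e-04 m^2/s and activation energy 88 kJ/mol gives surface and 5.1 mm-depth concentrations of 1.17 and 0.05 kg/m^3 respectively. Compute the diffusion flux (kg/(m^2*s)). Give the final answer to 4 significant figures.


Step 1: D = D0 * exp(-Qd/(R*T))
T = 416 + 273.15 = 689.15 K
D = 5.1874e-04 * exp(-88e3 / (8.314 * 689.15)) = 1.10837e-10 m^2/s
Step 2: J = D * (C1 - C2) / dx
J = 1.10837e-10 * (1.17 - 0.05) / 5.1e-03
J = 2.434e-08 kg/(m^2*s)


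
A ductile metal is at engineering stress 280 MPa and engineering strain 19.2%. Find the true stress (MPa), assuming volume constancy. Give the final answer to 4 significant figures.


sigma_true = sigma_eng * (1 + epsilon_eng)
sigma_true = 280 * (1 + 0.192)
sigma_true = 333.8 MPa


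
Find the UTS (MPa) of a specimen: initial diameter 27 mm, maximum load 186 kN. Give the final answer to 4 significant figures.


A0 = pi*(d/2)^2 = pi*(27/2)^2 = 572.555 mm^2
UTS = F_max / A0 = 186*1000 / 572.555
UTS = 324.9 MPa
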